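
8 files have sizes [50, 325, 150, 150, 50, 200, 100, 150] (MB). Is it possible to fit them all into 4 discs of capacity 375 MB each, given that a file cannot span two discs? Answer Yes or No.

Yes

A valid assignment using 4 discs:
  disc 1: 325 + 50 = 375
  disc 2: 200 + 150 = 350
  disc 3: 150 + 150 + 50 = 350
  disc 4: 100 = 100
Every load is within 375 MB, so 4 discs suffice.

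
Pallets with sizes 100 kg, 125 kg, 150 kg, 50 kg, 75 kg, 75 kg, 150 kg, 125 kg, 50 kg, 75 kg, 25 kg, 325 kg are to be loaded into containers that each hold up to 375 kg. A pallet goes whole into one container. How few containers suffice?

4

Total = 325 + 150 + 150 + 125 + 125 + 100 + 75 + 75 + 75 + 50 + 50 + 25 = 1325 kg.
Lower bound: ⌈1325/375⌉ = 4 containers.
A packing using 4 containers:
  container 1: 325 + 50 = 375
  container 2: 150 + 150 + 75 = 375
  container 3: 125 + 125 + 100 + 25 = 375
  container 4: 75 + 75 + 50 = 200
This matches the lower bound, so 4 is optimal.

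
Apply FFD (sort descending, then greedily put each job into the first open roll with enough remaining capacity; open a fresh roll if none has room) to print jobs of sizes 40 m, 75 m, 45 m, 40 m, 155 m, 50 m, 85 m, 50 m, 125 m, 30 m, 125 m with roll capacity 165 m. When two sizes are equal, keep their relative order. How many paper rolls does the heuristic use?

Sorted descending: 155, 125, 125, 85, 75, 50, 50, 45, 40, 40, 30.
  155 → roll 1 (new)  [load 155/165]
  125 → roll 2 (new)  [load 125/165]
  125 → roll 3 (new)  [load 125/165]
  85 → roll 4 (new)  [load 85/165]
  75 → roll 4  [load 160/165]
  50 → roll 5 (new)  [load 50/165]
  50 → roll 5  [load 100/165]
  45 → roll 5  [load 145/165]
  40 → roll 2  [load 165/165]
  40 → roll 3  [load 165/165]
  30 → roll 6 (new)  [load 30/165]
6 paper rolls opened.

6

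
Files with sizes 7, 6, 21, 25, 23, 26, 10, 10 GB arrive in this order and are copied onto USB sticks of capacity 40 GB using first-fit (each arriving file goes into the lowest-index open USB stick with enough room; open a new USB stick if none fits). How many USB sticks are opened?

  7 → USB stick 1 (new)  [load 7/40]
  6 → USB stick 1  [load 13/40]
  21 → USB stick 1  [load 34/40]
  25 → USB stick 2 (new)  [load 25/40]
  23 → USB stick 3 (new)  [load 23/40]
  26 → USB stick 4 (new)  [load 26/40]
  10 → USB stick 2  [load 35/40]
  10 → USB stick 3  [load 33/40]
4 USB sticks opened.

4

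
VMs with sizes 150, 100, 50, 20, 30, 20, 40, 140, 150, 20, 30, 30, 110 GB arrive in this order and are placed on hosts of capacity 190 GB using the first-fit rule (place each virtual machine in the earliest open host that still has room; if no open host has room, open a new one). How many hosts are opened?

5

  150 → host 1 (new)  [load 150/190]
  100 → host 2 (new)  [load 100/190]
  50 → host 2  [load 150/190]
  20 → host 1  [load 170/190]
  30 → host 2  [load 180/190]
  20 → host 1  [load 190/190]
  40 → host 3 (new)  [load 40/190]
  140 → host 3  [load 180/190]
  150 → host 4 (new)  [load 150/190]
  20 → host 4  [load 170/190]
  30 → host 5 (new)  [load 30/190]
  30 → host 5  [load 60/190]
  110 → host 5  [load 170/190]
5 hosts opened.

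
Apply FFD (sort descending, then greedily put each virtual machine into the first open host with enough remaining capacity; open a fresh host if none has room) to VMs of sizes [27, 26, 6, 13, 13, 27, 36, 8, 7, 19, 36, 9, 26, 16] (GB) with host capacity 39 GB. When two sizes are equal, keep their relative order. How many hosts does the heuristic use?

8

Sorted descending: 36, 36, 27, 27, 26, 26, 19, 16, 13, 13, 9, 8, 7, 6.
  36 → host 1 (new)  [load 36/39]
  36 → host 2 (new)  [load 36/39]
  27 → host 3 (new)  [load 27/39]
  27 → host 4 (new)  [load 27/39]
  26 → host 5 (new)  [load 26/39]
  26 → host 6 (new)  [load 26/39]
  19 → host 7 (new)  [load 19/39]
  16 → host 7  [load 35/39]
  13 → host 5  [load 39/39]
  13 → host 6  [load 39/39]
  9 → host 3  [load 36/39]
  8 → host 4  [load 35/39]
  7 → host 8 (new)  [load 7/39]
  6 → host 8  [load 13/39]
8 hosts opened.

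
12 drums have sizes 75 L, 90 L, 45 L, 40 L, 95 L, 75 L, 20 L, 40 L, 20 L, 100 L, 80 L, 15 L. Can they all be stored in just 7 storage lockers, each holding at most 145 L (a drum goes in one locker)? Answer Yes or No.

A valid assignment using 6 storage lockers:
  locker 1: 100 + 45 = 145
  locker 2: 95 + 40 = 135
  locker 3: 90 + 40 + 15 = 145
  locker 4: 80 + 20 + 20 = 120
  locker 5: 75 = 75
  locker 6: 75 = 75
That uses only 6 ≤ 7, so 7 storage lockers are enough.

Yes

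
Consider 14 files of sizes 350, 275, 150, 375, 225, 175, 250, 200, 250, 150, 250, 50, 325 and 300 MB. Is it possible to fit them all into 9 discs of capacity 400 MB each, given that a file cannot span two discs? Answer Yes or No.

Total = 3325 MB; ⌈3325/400⌉ = 9.
The bound of 9 does not rule out 9, but exhaustive search shows no assignment into 9 discs of capacity 400 MB exists — the minimum is 10.

No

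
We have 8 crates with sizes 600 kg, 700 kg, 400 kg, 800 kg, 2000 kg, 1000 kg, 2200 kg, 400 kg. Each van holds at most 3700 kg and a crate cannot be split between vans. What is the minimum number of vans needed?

Total = 2200 + 2000 + 1000 + 800 + 700 + 600 + 400 + 400 = 8100 kg.
Lower bound: ⌈8100/3700⌉ = 3 vans.
A packing using 3 vans:
  van 1: 2200 + 1000 + 400 = 3600
  van 2: 2000 + 800 + 700 = 3500
  van 3: 600 + 400 = 1000
This matches the lower bound, so 3 is optimal.

3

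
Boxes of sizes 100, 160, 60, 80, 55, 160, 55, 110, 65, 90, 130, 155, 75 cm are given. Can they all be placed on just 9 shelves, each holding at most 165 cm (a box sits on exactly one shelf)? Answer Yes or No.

Yes

A valid assignment using 9 shelves:
  shelf 1: 160 = 160
  shelf 2: 160 = 160
  shelf 3: 155 = 155
  shelf 4: 130 = 130
  shelf 5: 110 + 55 = 165
  shelf 6: 100 + 65 = 165
  shelf 7: 90 + 75 = 165
  shelf 8: 80 + 60 = 140
  shelf 9: 55 = 55
Every load is within 165 cm, so 9 shelves suffice.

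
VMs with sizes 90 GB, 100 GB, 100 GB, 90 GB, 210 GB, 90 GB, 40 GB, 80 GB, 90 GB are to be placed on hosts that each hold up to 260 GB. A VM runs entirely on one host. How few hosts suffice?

Total = 210 + 100 + 100 + 90 + 90 + 90 + 90 + 80 + 40 = 890 GB.
Lower bound: ⌈890/260⌉ = 4 hosts.
A packing using 4 hosts:
  host 1: 210 + 40 = 250
  host 2: 100 + 100 = 200
  host 3: 90 + 90 + 80 = 260
  host 4: 90 + 90 = 180
This matches the lower bound, so 4 is optimal.

4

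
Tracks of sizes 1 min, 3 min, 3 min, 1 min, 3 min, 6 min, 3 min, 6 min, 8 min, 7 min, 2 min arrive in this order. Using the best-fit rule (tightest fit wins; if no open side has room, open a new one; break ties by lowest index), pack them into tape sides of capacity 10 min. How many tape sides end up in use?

  1 → side 1 (new)  [load 1/10]
  3 → side 1  [load 4/10]
  3 → side 1  [load 7/10]
  1 → side 1  [load 8/10]
  3 → side 2 (new)  [load 3/10]
  6 → side 2  [load 9/10]
  3 → side 3 (new)  [load 3/10]
  6 → side 3  [load 9/10]
  8 → side 4 (new)  [load 8/10]
  7 → side 5 (new)  [load 7/10]
  2 → side 1  [load 10/10]
5 tape sides opened.

5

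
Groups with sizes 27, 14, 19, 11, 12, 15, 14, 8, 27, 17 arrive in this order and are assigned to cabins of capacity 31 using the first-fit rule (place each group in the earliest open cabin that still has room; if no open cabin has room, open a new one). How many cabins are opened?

  27 → cabin 1 (new)  [load 27/31]
  14 → cabin 2 (new)  [load 14/31]
  19 → cabin 3 (new)  [load 19/31]
  11 → cabin 2  [load 25/31]
  12 → cabin 3  [load 31/31]
  15 → cabin 4 (new)  [load 15/31]
  14 → cabin 4  [load 29/31]
  8 → cabin 5 (new)  [load 8/31]
  27 → cabin 6 (new)  [load 27/31]
  17 → cabin 5  [load 25/31]
6 cabins opened.

6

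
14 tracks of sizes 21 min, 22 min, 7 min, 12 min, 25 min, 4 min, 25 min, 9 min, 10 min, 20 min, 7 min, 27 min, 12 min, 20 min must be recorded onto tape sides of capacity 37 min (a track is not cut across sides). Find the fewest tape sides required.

Total = 27 + 25 + 25 + 22 + 21 + 20 + 20 + 12 + 12 + 10 + 9 + 7 + 7 + 4 = 221 min.
Lower bound: ⌈221/37⌉ = 6 tape sides.
Also, 7 tracks each exceed 37/2 min, and no two of those can share a side, so at least 7 tape sides are needed.
A packing using 7 tape sides:
  side 1: 27 + 10 = 37
  side 2: 25 + 12 = 37
  side 3: 25 + 12 = 37
  side 4: 22 + 9 + 4 = 35
  side 5: 21 + 7 + 7 = 35
  side 6: 20 = 20
  side 7: 20 = 20
This matches the lower bound, so 7 is optimal.

7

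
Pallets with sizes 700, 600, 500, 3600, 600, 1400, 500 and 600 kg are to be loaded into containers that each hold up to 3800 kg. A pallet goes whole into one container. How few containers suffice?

Total = 3600 + 1400 + 700 + 600 + 600 + 600 + 500 + 500 = 8500 kg.
Lower bound: ⌈8500/3800⌉ = 3 containers.
A packing using 3 containers:
  container 1: 3600 = 3600
  container 2: 1400 + 700 + 600 + 600 + 500 = 3800
  container 3: 600 + 500 = 1100
This matches the lower bound, so 3 is optimal.

3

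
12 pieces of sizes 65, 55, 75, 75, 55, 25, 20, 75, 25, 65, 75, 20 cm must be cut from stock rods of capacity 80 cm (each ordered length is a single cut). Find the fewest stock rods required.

9

Total = 75 + 75 + 75 + 75 + 65 + 65 + 55 + 55 + 25 + 25 + 20 + 20 = 630 cm.
Lower bound: ⌈630/80⌉ = 8 stock rods.
A packing using 9 stock rods:
  stock rod 1: 75 = 75
  stock rod 2: 75 = 75
  stock rod 3: 75 = 75
  stock rod 4: 75 = 75
  stock rod 5: 65 = 65
  stock rod 6: 65 = 65
  stock rod 7: 55 + 25 = 80
  stock rod 8: 55 + 25 = 80
  stock rod 9: 20 + 20 = 40
No arrangement into 8 stock rods stays within capacity, so 9 is optimal.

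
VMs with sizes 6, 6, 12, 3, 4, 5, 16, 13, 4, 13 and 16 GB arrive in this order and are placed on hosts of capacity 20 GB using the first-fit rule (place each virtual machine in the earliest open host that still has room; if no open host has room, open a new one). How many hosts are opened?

  6 → host 1 (new)  [load 6/20]
  6 → host 1  [load 12/20]
  12 → host 2 (new)  [load 12/20]
  3 → host 1  [load 15/20]
  4 → host 1  [load 19/20]
  5 → host 2  [load 17/20]
  16 → host 3 (new)  [load 16/20]
  13 → host 4 (new)  [load 13/20]
  4 → host 3  [load 20/20]
  13 → host 5 (new)  [load 13/20]
  16 → host 6 (new)  [load 16/20]
6 hosts opened.

6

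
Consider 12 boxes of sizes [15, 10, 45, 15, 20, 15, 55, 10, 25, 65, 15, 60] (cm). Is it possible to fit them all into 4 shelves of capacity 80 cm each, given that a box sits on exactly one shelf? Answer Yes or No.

No

Total = 350 cm; ⌈350/80⌉ = 5.
At least 5 shelves are required, but only 4 are allowed.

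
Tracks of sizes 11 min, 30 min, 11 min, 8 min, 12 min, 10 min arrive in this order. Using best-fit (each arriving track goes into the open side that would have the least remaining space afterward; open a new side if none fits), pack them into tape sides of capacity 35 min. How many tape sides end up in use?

3

  11 → side 1 (new)  [load 11/35]
  30 → side 2 (new)  [load 30/35]
  11 → side 1  [load 22/35]
  8 → side 1  [load 30/35]
  12 → side 3 (new)  [load 12/35]
  10 → side 3  [load 22/35]
3 tape sides opened.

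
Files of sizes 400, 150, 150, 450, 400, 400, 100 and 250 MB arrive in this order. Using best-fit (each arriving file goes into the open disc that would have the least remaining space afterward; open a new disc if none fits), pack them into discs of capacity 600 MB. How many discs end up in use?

5

  400 → disc 1 (new)  [load 400/600]
  150 → disc 1  [load 550/600]
  150 → disc 2 (new)  [load 150/600]
  450 → disc 2  [load 600/600]
  400 → disc 3 (new)  [load 400/600]
  400 → disc 4 (new)  [load 400/600]
  100 → disc 3  [load 500/600]
  250 → disc 5 (new)  [load 250/600]
5 discs opened.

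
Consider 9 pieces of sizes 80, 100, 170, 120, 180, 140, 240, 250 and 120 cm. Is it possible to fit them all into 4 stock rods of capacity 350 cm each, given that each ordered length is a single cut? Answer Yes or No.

Total = 1400 cm; ⌈1400/350⌉ = 4.
The bound of 4 does not rule out 4, but exhaustive search shows no assignment into 4 stock rods of capacity 350 cm exists — the minimum is 5.

No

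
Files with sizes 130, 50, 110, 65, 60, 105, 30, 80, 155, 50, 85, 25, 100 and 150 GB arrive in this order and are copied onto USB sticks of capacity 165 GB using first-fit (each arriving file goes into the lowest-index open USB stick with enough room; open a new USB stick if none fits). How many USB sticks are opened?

  130 → USB stick 1 (new)  [load 130/165]
  50 → USB stick 2 (new)  [load 50/165]
  110 → USB stick 2  [load 160/165]
  65 → USB stick 3 (new)  [load 65/165]
  60 → USB stick 3  [load 125/165]
  105 → USB stick 4 (new)  [load 105/165]
  30 → USB stick 1  [load 160/165]
  80 → USB stick 5 (new)  [load 80/165]
  155 → USB stick 6 (new)  [load 155/165]
  50 → USB stick 4  [load 155/165]
  85 → USB stick 5  [load 165/165]
  25 → USB stick 3  [load 150/165]
  100 → USB stick 7 (new)  [load 100/165]
  150 → USB stick 8 (new)  [load 150/165]
8 USB sticks opened.

8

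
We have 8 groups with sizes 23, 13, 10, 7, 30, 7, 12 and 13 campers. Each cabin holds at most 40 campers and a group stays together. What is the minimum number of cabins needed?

3

Total = 30 + 23 + 13 + 13 + 12 + 10 + 7 + 7 = 115 campers.
Lower bound: ⌈115/40⌉ = 3 cabins.
A packing using 3 cabins:
  cabin 1: 30 + 10 = 40
  cabin 2: 23 + 13 = 36
  cabin 3: 13 + 12 + 7 + 7 = 39
This matches the lower bound, so 3 is optimal.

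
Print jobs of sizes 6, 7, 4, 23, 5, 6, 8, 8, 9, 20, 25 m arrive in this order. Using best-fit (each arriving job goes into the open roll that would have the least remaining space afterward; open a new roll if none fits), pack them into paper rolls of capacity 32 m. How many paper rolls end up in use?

  6 → roll 1 (new)  [load 6/32]
  7 → roll 1  [load 13/32]
  4 → roll 1  [load 17/32]
  23 → roll 2 (new)  [load 23/32]
  5 → roll 2  [load 28/32]
  6 → roll 1  [load 23/32]
  8 → roll 1  [load 31/32]
  8 → roll 3 (new)  [load 8/32]
  9 → roll 3  [load 17/32]
  20 → roll 4 (new)  [load 20/32]
  25 → roll 5 (new)  [load 25/32]
5 paper rolls opened.

5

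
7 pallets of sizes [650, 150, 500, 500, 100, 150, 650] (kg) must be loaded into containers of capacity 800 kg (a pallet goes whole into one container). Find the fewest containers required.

Total = 650 + 650 + 500 + 500 + 150 + 150 + 100 = 2700 kg.
Lower bound: ⌈2700/800⌉ = 4 containers.
A packing using 4 containers:
  container 1: 650 + 150 = 800
  container 2: 650 + 150 = 800
  container 3: 500 + 100 = 600
  container 4: 500 = 500
This matches the lower bound, so 4 is optimal.

4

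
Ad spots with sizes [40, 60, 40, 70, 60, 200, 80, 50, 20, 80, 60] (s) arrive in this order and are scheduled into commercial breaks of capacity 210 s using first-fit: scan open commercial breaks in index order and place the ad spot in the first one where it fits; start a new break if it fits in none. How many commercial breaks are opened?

4

  40 → break 1 (new)  [load 40/210]
  60 → break 1  [load 100/210]
  40 → break 1  [load 140/210]
  70 → break 1  [load 210/210]
  60 → break 2 (new)  [load 60/210]
  200 → break 3 (new)  [load 200/210]
  80 → break 2  [load 140/210]
  50 → break 2  [load 190/210]
  20 → break 2  [load 210/210]
  80 → break 4 (new)  [load 80/210]
  60 → break 4  [load 140/210]
4 commercial breaks opened.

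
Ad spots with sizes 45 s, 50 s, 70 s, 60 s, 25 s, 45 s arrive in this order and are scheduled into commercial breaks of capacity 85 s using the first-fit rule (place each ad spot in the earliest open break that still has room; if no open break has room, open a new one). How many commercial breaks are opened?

  45 → break 1 (new)  [load 45/85]
  50 → break 2 (new)  [load 50/85]
  70 → break 3 (new)  [load 70/85]
  60 → break 4 (new)  [load 60/85]
  25 → break 1  [load 70/85]
  45 → break 5 (new)  [load 45/85]
5 commercial breaks opened.

5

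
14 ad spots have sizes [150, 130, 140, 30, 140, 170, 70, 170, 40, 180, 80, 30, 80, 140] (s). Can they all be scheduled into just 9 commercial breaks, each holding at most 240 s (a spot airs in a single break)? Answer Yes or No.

A valid assignment using 8 commercial breaks:
  break 1: 180 + 40 = 220
  break 2: 170 + 70 = 240
  break 3: 170 + 30 + 30 = 230
  break 4: 150 + 80 = 230
  break 5: 140 + 80 = 220
  break 6: 140 = 140
  break 7: 140 = 140
  break 8: 130 = 130
That uses only 8 ≤ 9, so 9 commercial breaks are enough.

Yes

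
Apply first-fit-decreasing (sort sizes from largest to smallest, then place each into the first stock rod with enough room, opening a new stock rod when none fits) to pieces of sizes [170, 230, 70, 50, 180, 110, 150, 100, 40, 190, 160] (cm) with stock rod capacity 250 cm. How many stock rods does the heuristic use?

7

Sorted descending: 230, 190, 180, 170, 160, 150, 110, 100, 70, 50, 40.
  230 → stock rod 1 (new)  [load 230/250]
  190 → stock rod 2 (new)  [load 190/250]
  180 → stock rod 3 (new)  [load 180/250]
  170 → stock rod 4 (new)  [load 170/250]
  160 → stock rod 5 (new)  [load 160/250]
  150 → stock rod 6 (new)  [load 150/250]
  110 → stock rod 7 (new)  [load 110/250]
  100 → stock rod 6  [load 250/250]
  70 → stock rod 3  [load 250/250]
  50 → stock rod 2  [load 240/250]
  40 → stock rod 4  [load 210/250]
7 stock rods opened.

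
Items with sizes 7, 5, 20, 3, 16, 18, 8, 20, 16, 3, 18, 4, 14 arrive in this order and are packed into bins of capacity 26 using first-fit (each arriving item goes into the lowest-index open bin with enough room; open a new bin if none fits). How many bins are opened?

8

  7 → bin 1 (new)  [load 7/26]
  5 → bin 1  [load 12/26]
  20 → bin 2 (new)  [load 20/26]
  3 → bin 1  [load 15/26]
  16 → bin 3 (new)  [load 16/26]
  18 → bin 4 (new)  [load 18/26]
  8 → bin 1  [load 23/26]
  20 → bin 5 (new)  [load 20/26]
  16 → bin 6 (new)  [load 16/26]
  3 → bin 1  [load 26/26]
  18 → bin 7 (new)  [load 18/26]
  4 → bin 2  [load 24/26]
  14 → bin 8 (new)  [load 14/26]
8 bins opened.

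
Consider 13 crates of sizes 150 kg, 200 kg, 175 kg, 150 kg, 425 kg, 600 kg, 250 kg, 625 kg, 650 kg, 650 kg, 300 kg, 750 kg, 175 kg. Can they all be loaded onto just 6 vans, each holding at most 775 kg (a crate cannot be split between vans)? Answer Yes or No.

Total = 5100 kg; ⌈5100/775⌉ = 7.
At least 7 vans are required, but only 6 are allowed.

No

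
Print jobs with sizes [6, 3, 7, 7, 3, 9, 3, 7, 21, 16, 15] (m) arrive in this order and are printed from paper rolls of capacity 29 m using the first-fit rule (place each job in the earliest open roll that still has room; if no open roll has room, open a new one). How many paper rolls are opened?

5

  6 → roll 1 (new)  [load 6/29]
  3 → roll 1  [load 9/29]
  7 → roll 1  [load 16/29]
  7 → roll 1  [load 23/29]
  3 → roll 1  [load 26/29]
  9 → roll 2 (new)  [load 9/29]
  3 → roll 1  [load 29/29]
  7 → roll 2  [load 16/29]
  21 → roll 3 (new)  [load 21/29]
  16 → roll 4 (new)  [load 16/29]
  15 → roll 5 (new)  [load 15/29]
5 paper rolls opened.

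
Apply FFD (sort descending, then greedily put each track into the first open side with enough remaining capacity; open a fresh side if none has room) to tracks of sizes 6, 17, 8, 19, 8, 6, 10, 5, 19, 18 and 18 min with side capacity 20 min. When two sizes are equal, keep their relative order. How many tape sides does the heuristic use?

8

Sorted descending: 19, 19, 18, 18, 17, 10, 8, 8, 6, 6, 5.
  19 → side 1 (new)  [load 19/20]
  19 → side 2 (new)  [load 19/20]
  18 → side 3 (new)  [load 18/20]
  18 → side 4 (new)  [load 18/20]
  17 → side 5 (new)  [load 17/20]
  10 → side 6 (new)  [load 10/20]
  8 → side 6  [load 18/20]
  8 → side 7 (new)  [load 8/20]
  6 → side 7  [load 14/20]
  6 → side 7  [load 20/20]
  5 → side 8 (new)  [load 5/20]
8 tape sides opened.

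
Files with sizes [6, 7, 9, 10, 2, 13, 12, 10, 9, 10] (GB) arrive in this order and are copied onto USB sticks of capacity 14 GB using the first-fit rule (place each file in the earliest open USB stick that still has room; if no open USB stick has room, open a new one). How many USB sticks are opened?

8

  6 → USB stick 1 (new)  [load 6/14]
  7 → USB stick 1  [load 13/14]
  9 → USB stick 2 (new)  [load 9/14]
  10 → USB stick 3 (new)  [load 10/14]
  2 → USB stick 2  [load 11/14]
  13 → USB stick 4 (new)  [load 13/14]
  12 → USB stick 5 (new)  [load 12/14]
  10 → USB stick 6 (new)  [load 10/14]
  9 → USB stick 7 (new)  [load 9/14]
  10 → USB stick 8 (new)  [load 10/14]
8 USB sticks opened.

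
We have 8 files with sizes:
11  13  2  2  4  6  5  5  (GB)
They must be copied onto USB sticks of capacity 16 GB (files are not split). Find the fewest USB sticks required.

Total = 13 + 11 + 6 + 5 + 5 + 4 + 2 + 2 = 48 GB.
Lower bound: ⌈48/16⌉ = 3 USB sticks.
A packing using 4 USB sticks:
  USB stick 1: 13 + 2 = 15
  USB stick 2: 11 + 5 = 16
  USB stick 3: 6 + 5 + 4 = 15
  USB stick 4: 2 = 2
No arrangement into 3 USB sticks stays within capacity, so 4 is optimal.

4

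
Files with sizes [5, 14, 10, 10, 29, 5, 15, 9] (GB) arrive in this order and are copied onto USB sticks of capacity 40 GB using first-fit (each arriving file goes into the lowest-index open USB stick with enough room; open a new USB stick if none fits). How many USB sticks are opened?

  5 → USB stick 1 (new)  [load 5/40]
  14 → USB stick 1  [load 19/40]
  10 → USB stick 1  [load 29/40]
  10 → USB stick 1  [load 39/40]
  29 → USB stick 2 (new)  [load 29/40]
  5 → USB stick 2  [load 34/40]
  15 → USB stick 3 (new)  [load 15/40]
  9 → USB stick 3  [load 24/40]
3 USB sticks opened.

3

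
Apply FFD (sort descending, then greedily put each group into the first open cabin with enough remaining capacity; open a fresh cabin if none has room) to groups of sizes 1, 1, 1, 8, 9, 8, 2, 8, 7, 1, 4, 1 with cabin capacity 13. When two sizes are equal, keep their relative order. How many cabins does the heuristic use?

5

Sorted descending: 9, 8, 8, 8, 7, 4, 2, 1, 1, 1, 1, 1.
  9 → cabin 1 (new)  [load 9/13]
  8 → cabin 2 (new)  [load 8/13]
  8 → cabin 3 (new)  [load 8/13]
  8 → cabin 4 (new)  [load 8/13]
  7 → cabin 5 (new)  [load 7/13]
  4 → cabin 1  [load 13/13]
  2 → cabin 2  [load 10/13]
  1 → cabin 2  [load 11/13]
  1 → cabin 2  [load 12/13]
  1 → cabin 2  [load 13/13]
  1 → cabin 3  [load 9/13]
  1 → cabin 3  [load 10/13]
5 cabins opened.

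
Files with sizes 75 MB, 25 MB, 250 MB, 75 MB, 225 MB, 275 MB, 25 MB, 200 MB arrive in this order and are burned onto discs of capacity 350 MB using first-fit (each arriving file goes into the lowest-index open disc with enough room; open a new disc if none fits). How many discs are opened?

4

  75 → disc 1 (new)  [load 75/350]
  25 → disc 1  [load 100/350]
  250 → disc 1  [load 350/350]
  75 → disc 2 (new)  [load 75/350]
  225 → disc 2  [load 300/350]
  275 → disc 3 (new)  [load 275/350]
  25 → disc 2  [load 325/350]
  200 → disc 4 (new)  [load 200/350]
4 discs opened.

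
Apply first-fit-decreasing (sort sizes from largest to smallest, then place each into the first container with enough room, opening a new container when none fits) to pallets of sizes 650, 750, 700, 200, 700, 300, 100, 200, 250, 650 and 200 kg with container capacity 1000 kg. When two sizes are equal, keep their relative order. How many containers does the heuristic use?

Sorted descending: 750, 700, 700, 650, 650, 300, 250, 200, 200, 200, 100.
  750 → container 1 (new)  [load 750/1000]
  700 → container 2 (new)  [load 700/1000]
  700 → container 3 (new)  [load 700/1000]
  650 → container 4 (new)  [load 650/1000]
  650 → container 5 (new)  [load 650/1000]
  300 → container 2  [load 1000/1000]
  250 → container 1  [load 1000/1000]
  200 → container 3  [load 900/1000]
  200 → container 4  [load 850/1000]
  200 → container 5  [load 850/1000]
  100 → container 3  [load 1000/1000]
5 containers opened.

5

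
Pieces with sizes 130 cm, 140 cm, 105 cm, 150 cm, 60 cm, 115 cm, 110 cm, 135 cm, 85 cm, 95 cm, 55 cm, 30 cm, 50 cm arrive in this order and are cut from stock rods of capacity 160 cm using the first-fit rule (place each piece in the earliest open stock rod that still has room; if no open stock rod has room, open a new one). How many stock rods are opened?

9

  130 → stock rod 1 (new)  [load 130/160]
  140 → stock rod 2 (new)  [load 140/160]
  105 → stock rod 3 (new)  [load 105/160]
  150 → stock rod 4 (new)  [load 150/160]
  60 → stock rod 5 (new)  [load 60/160]
  115 → stock rod 6 (new)  [load 115/160]
  110 → stock rod 7 (new)  [load 110/160]
  135 → stock rod 8 (new)  [load 135/160]
  85 → stock rod 5  [load 145/160]
  95 → stock rod 9 (new)  [load 95/160]
  55 → stock rod 3  [load 160/160]
  30 → stock rod 1  [load 160/160]
  50 → stock rod 7  [load 160/160]
9 stock rods opened.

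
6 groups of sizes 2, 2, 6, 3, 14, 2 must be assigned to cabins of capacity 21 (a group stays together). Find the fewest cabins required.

Total = 14 + 6 + 3 + 2 + 2 + 2 = 29.
Lower bound: ⌈29/21⌉ = 2 cabins.
A packing using 2 cabins:
  cabin 1: 14 + 6 = 20
  cabin 2: 3 + 2 + 2 + 2 = 9
This matches the lower bound, so 2 is optimal.

2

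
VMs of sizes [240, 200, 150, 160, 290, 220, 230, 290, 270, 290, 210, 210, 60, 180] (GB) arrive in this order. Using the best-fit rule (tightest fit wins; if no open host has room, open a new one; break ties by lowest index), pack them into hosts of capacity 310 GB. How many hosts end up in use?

12

  240 → host 1 (new)  [load 240/310]
  200 → host 2 (new)  [load 200/310]
  150 → host 3 (new)  [load 150/310]
  160 → host 3  [load 310/310]
  290 → host 4 (new)  [load 290/310]
  220 → host 5 (new)  [load 220/310]
  230 → host 6 (new)  [load 230/310]
  290 → host 7 (new)  [load 290/310]
  270 → host 8 (new)  [load 270/310]
  290 → host 9 (new)  [load 290/310]
  210 → host 10 (new)  [load 210/310]
  210 → host 11 (new)  [load 210/310]
  60 → host 1  [load 300/310]
  180 → host 12 (new)  [load 180/310]
12 hosts opened.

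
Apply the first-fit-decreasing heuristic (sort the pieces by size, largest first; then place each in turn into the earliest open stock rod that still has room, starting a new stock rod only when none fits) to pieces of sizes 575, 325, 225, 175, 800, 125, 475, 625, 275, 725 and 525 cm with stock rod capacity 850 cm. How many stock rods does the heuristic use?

Sorted descending: 800, 725, 625, 575, 525, 475, 325, 275, 225, 175, 125.
  800 → stock rod 1 (new)  [load 800/850]
  725 → stock rod 2 (new)  [load 725/850]
  625 → stock rod 3 (new)  [load 625/850]
  575 → stock rod 4 (new)  [load 575/850]
  525 → stock rod 5 (new)  [load 525/850]
  475 → stock rod 6 (new)  [load 475/850]
  325 → stock rod 5  [load 850/850]
  275 → stock rod 4  [load 850/850]
  225 → stock rod 3  [load 850/850]
  175 → stock rod 6  [load 650/850]
  125 → stock rod 2  [load 850/850]
6 stock rods opened.

6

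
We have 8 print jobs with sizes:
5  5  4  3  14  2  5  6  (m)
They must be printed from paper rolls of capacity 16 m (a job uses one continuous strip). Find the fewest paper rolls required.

3

Total = 14 + 6 + 5 + 5 + 5 + 4 + 3 + 2 = 44 m.
Lower bound: ⌈44/16⌉ = 3 paper rolls.
A packing using 3 paper rolls:
  roll 1: 14 + 2 = 16
  roll 2: 6 + 5 + 5 = 16
  roll 3: 5 + 4 + 3 = 12
This matches the lower bound, so 3 is optimal.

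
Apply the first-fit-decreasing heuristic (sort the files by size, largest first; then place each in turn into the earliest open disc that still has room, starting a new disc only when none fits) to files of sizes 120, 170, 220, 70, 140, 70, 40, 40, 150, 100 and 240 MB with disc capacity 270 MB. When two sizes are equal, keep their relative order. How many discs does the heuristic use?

6

Sorted descending: 240, 220, 170, 150, 140, 120, 100, 70, 70, 40, 40.
  240 → disc 1 (new)  [load 240/270]
  220 → disc 2 (new)  [load 220/270]
  170 → disc 3 (new)  [load 170/270]
  150 → disc 4 (new)  [load 150/270]
  140 → disc 5 (new)  [load 140/270]
  120 → disc 4  [load 270/270]
  100 → disc 3  [load 270/270]
  70 → disc 5  [load 210/270]
  70 → disc 6 (new)  [load 70/270]
  40 → disc 2  [load 260/270]
  40 → disc 5  [load 250/270]
6 discs opened.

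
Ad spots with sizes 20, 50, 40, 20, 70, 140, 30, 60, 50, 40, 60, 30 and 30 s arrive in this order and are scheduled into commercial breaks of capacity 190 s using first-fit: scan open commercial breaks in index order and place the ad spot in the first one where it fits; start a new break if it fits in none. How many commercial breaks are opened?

  20 → break 1 (new)  [load 20/190]
  50 → break 1  [load 70/190]
  40 → break 1  [load 110/190]
  20 → break 1  [load 130/190]
  70 → break 2 (new)  [load 70/190]
  140 → break 3 (new)  [load 140/190]
  30 → break 1  [load 160/190]
  60 → break 2  [load 130/190]
  50 → break 2  [load 180/190]
  40 → break 3  [load 180/190]
  60 → break 4 (new)  [load 60/190]
  30 → break 1  [load 190/190]
  30 → break 4  [load 90/190]
4 commercial breaks opened.

4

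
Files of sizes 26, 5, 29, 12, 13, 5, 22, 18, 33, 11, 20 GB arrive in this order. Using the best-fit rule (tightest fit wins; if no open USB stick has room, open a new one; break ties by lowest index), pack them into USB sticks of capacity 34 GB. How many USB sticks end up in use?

7

  26 → USB stick 1 (new)  [load 26/34]
  5 → USB stick 1  [load 31/34]
  29 → USB stick 2 (new)  [load 29/34]
  12 → USB stick 3 (new)  [load 12/34]
  13 → USB stick 3  [load 25/34]
  5 → USB stick 2  [load 34/34]
  22 → USB stick 4 (new)  [load 22/34]
  18 → USB stick 5 (new)  [load 18/34]
  33 → USB stick 6 (new)  [load 33/34]
  11 → USB stick 4  [load 33/34]
  20 → USB stick 7 (new)  [load 20/34]
7 USB sticks opened.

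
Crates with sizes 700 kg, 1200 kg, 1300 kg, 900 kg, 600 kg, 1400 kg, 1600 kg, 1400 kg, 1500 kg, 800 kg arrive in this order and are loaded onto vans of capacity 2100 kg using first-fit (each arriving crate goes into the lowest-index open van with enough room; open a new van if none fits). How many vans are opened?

7

  700 → van 1 (new)  [load 700/2100]
  1200 → van 1  [load 1900/2100]
  1300 → van 2 (new)  [load 1300/2100]
  900 → van 3 (new)  [load 900/2100]
  600 → van 2  [load 1900/2100]
  1400 → van 4 (new)  [load 1400/2100]
  1600 → van 5 (new)  [load 1600/2100]
  1400 → van 6 (new)  [load 1400/2100]
  1500 → van 7 (new)  [load 1500/2100]
  800 → van 3  [load 1700/2100]
7 vans opened.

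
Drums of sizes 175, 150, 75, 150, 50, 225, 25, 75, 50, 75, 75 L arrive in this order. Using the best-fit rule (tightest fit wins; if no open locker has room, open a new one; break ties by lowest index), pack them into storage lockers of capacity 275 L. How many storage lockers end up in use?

  175 → locker 1 (new)  [load 175/275]
  150 → locker 2 (new)  [load 150/275]
  75 → locker 1  [load 250/275]
  150 → locker 3 (new)  [load 150/275]
  50 → locker 2  [load 200/275]
  225 → locker 4 (new)  [load 225/275]
  25 → locker 1  [load 275/275]
  75 → locker 2  [load 275/275]
  50 → locker 4  [load 275/275]
  75 → locker 3  [load 225/275]
  75 → locker 5 (new)  [load 75/275]
5 storage lockers opened.

5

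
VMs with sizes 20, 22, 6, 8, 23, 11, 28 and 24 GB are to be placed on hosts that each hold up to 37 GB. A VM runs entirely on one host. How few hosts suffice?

5

Total = 28 + 24 + 23 + 22 + 20 + 11 + 8 + 6 = 142 GB.
Lower bound: ⌈142/37⌉ = 4 hosts.
Also, 5 VMs each exceed 37/2 GB, and no two of those can share a host, so at least 5 hosts are needed.
A packing using 5 hosts:
  host 1: 28 + 8 = 36
  host 2: 24 + 11 = 35
  host 3: 23 + 6 = 29
  host 4: 22 = 22
  host 5: 20 = 20
This matches the lower bound, so 5 is optimal.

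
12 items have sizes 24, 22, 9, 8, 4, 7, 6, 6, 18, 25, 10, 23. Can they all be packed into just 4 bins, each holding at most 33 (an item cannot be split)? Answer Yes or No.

No

Total = 162; ⌈162/33⌉ = 5.
At least 5 bins are required, but only 4 are allowed.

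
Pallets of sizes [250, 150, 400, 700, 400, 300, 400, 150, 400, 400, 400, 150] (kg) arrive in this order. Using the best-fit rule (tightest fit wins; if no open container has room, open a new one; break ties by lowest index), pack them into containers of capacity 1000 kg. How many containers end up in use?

5

  250 → container 1 (new)  [load 250/1000]
  150 → container 1  [load 400/1000]
  400 → container 1  [load 800/1000]
  700 → container 2 (new)  [load 700/1000]
  400 → container 3 (new)  [load 400/1000]
  300 → container 2  [load 1000/1000]
  400 → container 3  [load 800/1000]
  150 → container 1  [load 950/1000]
  400 → container 4 (new)  [load 400/1000]
  400 → container 4  [load 800/1000]
  400 → container 5 (new)  [load 400/1000]
  150 → container 3  [load 950/1000]
5 containers opened.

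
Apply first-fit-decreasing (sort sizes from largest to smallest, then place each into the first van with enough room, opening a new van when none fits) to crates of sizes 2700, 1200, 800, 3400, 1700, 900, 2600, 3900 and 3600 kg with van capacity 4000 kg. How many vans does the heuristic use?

6

Sorted descending: 3900, 3600, 3400, 2700, 2600, 1700, 1200, 900, 800.
  3900 → van 1 (new)  [load 3900/4000]
  3600 → van 2 (new)  [load 3600/4000]
  3400 → van 3 (new)  [load 3400/4000]
  2700 → van 4 (new)  [load 2700/4000]
  2600 → van 5 (new)  [load 2600/4000]
  1700 → van 6 (new)  [load 1700/4000]
  1200 → van 4  [load 3900/4000]
  900 → van 5  [load 3500/4000]
  800 → van 6  [load 2500/4000]
6 vans opened.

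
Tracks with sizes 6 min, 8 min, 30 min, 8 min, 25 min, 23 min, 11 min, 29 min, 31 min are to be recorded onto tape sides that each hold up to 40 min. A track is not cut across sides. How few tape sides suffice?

Total = 31 + 30 + 29 + 25 + 23 + 11 + 8 + 8 + 6 = 171 min.
Lower bound: ⌈171/40⌉ = 5 tape sides.
A packing using 5 tape sides:
  side 1: 31 + 8 = 39
  side 2: 30 + 8 = 38
  side 3: 29 + 11 = 40
  side 4: 25 + 6 = 31
  side 5: 23 = 23
This matches the lower bound, so 5 is optimal.

5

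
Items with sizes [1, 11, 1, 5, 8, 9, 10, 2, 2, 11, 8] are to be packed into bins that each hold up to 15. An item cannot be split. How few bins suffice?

6

Total = 11 + 11 + 10 + 9 + 8 + 8 + 5 + 2 + 2 + 1 + 1 = 68.
Lower bound: ⌈68/15⌉ = 5 bins.
Also, 6 items each exceed 15/2, and no two of those can share a bin, so at least 6 bins are needed.
A packing using 6 bins:
  bin 1: 11 + 2 + 2 = 15
  bin 2: 11 + 1 + 1 = 13
  bin 3: 10 + 5 = 15
  bin 4: 9 = 9
  bin 5: 8 = 8
  bin 6: 8 = 8
This matches the lower bound, so 6 is optimal.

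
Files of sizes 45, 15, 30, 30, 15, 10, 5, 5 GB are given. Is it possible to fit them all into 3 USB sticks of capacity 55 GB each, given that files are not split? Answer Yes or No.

Yes

A valid assignment using 3 USB sticks:
  USB stick 1: 45 + 10 = 55
  USB stick 2: 30 + 15 + 5 + 5 = 55
  USB stick 3: 30 + 15 = 45
Every load is within 55 GB, so 3 USB sticks suffice.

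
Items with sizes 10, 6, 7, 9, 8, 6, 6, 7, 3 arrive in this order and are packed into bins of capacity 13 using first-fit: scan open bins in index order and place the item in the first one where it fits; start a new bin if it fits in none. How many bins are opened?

6

  10 → bin 1 (new)  [load 10/13]
  6 → bin 2 (new)  [load 6/13]
  7 → bin 2  [load 13/13]
  9 → bin 3 (new)  [load 9/13]
  8 → bin 4 (new)  [load 8/13]
  6 → bin 5 (new)  [load 6/13]
  6 → bin 5  [load 12/13]
  7 → bin 6 (new)  [load 7/13]
  3 → bin 1  [load 13/13]
6 bins opened.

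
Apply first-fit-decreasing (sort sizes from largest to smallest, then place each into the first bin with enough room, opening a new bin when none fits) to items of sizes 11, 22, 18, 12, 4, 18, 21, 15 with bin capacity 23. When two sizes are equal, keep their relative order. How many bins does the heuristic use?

Sorted descending: 22, 21, 18, 18, 15, 12, 11, 4.
  22 → bin 1 (new)  [load 22/23]
  21 → bin 2 (new)  [load 21/23]
  18 → bin 3 (new)  [load 18/23]
  18 → bin 4 (new)  [load 18/23]
  15 → bin 5 (new)  [load 15/23]
  12 → bin 6 (new)  [load 12/23]
  11 → bin 6  [load 23/23]
  4 → bin 3  [load 22/23]
6 bins opened.

6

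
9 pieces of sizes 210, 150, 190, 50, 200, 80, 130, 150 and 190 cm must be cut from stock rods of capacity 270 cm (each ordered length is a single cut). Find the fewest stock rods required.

Total = 210 + 200 + 190 + 190 + 150 + 150 + 130 + 80 + 50 = 1350 cm.
Lower bound: ⌈1350/270⌉ = 5 stock rods.
Also, 6 pieces each exceed 135 cm, and no two of those can share a stock rod, so at least 6 stock rods are needed.
A packing using 7 stock rods:
  stock rod 1: 210 + 50 = 260
  stock rod 2: 200 = 200
  stock rod 3: 190 + 80 = 270
  stock rod 4: 190 = 190
  stock rod 5: 150 = 150
  stock rod 6: 150 = 150
  stock rod 7: 130 = 130
No arrangement into 6 stock rods stays within capacity, so 7 is optimal.

7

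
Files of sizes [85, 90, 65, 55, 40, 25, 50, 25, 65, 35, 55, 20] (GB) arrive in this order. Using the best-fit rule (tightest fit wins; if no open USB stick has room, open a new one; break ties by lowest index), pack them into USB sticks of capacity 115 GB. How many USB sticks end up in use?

6

  85 → USB stick 1 (new)  [load 85/115]
  90 → USB stick 2 (new)  [load 90/115]
  65 → USB stick 3 (new)  [load 65/115]
  55 → USB stick 4 (new)  [load 55/115]
  40 → USB stick 3  [load 105/115]
  25 → USB stick 2  [load 115/115]
  50 → USB stick 4  [load 105/115]
  25 → USB stick 1  [load 110/115]
  65 → USB stick 5 (new)  [load 65/115]
  35 → USB stick 5  [load 100/115]
  55 → USB stick 6 (new)  [load 55/115]
  20 → USB stick 6  [load 75/115]
6 USB sticks opened.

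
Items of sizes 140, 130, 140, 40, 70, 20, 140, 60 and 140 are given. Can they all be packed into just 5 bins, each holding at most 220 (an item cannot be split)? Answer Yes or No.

Yes

A valid assignment using 5 bins:
  bin 1: 140 + 70 = 210
  bin 2: 140 + 60 + 20 = 220
  bin 3: 140 + 40 = 180
  bin 4: 140 = 140
  bin 5: 130 = 130
Every load is within 220, so 5 bins suffice.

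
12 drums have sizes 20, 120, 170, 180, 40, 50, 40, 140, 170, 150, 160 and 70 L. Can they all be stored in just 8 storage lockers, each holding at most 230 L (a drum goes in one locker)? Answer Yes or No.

A valid assignment using 7 storage lockers:
  locker 1: 180 + 50 = 230
  locker 2: 170 + 40 + 20 = 230
  locker 3: 170 + 40 = 210
  locker 4: 160 + 70 = 230
  locker 5: 150 = 150
  locker 6: 140 = 140
  locker 7: 120 = 120
That uses only 7 ≤ 8, so 8 storage lockers are enough.

Yes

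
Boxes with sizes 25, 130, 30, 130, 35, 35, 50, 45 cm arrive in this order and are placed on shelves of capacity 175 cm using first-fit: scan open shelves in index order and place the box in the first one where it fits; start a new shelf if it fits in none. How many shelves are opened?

  25 → shelf 1 (new)  [load 25/175]
  130 → shelf 1  [load 155/175]
  30 → shelf 2 (new)  [load 30/175]
  130 → shelf 2  [load 160/175]
  35 → shelf 3 (new)  [load 35/175]
  35 → shelf 3  [load 70/175]
  50 → shelf 3  [load 120/175]
  45 → shelf 3  [load 165/175]
3 shelves opened.

3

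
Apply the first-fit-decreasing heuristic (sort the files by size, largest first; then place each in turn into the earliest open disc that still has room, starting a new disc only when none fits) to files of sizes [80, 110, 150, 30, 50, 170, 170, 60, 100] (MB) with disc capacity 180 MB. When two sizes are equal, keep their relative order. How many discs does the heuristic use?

Sorted descending: 170, 170, 150, 110, 100, 80, 60, 50, 30.
  170 → disc 1 (new)  [load 170/180]
  170 → disc 2 (new)  [load 170/180]
  150 → disc 3 (new)  [load 150/180]
  110 → disc 4 (new)  [load 110/180]
  100 → disc 5 (new)  [load 100/180]
  80 → disc 5  [load 180/180]
  60 → disc 4  [load 170/180]
  50 → disc 6 (new)  [load 50/180]
  30 → disc 3  [load 180/180]
6 discs opened.

6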